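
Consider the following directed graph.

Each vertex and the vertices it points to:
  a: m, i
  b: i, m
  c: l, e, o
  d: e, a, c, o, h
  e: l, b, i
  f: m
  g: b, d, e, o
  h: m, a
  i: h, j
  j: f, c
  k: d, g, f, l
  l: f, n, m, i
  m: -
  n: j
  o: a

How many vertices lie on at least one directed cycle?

10

A vertex is on a directed cycle iff it belongs to a strongly connected component of size ≥ 2 (or has a self-loop).
The vertices on cycles are {a, b, c, e, h, i, j, l, n, o} — 10 in total.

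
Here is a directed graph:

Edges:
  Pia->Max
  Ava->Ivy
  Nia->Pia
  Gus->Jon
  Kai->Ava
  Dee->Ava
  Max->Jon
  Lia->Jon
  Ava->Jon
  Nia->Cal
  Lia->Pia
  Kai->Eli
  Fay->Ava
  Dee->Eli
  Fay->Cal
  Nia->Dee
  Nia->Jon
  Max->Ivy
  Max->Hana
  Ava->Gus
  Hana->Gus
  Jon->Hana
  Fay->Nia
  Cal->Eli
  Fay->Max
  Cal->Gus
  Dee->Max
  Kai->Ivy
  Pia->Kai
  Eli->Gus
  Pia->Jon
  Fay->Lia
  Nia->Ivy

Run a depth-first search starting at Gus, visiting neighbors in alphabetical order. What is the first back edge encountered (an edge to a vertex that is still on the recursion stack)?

DFS from Gus (visiting neighbors in alphabetical order); mark gray on enter, black on exit:
Gus gray
  Jon gray
    Hana gray
      Hana→Gus: Gus is gray → back edge
First back edge: Hana → Gus.

Hana->Gus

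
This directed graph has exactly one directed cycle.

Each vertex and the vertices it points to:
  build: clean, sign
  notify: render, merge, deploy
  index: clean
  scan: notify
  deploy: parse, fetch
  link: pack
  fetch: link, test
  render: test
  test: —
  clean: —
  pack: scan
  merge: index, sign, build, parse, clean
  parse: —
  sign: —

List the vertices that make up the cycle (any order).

DFS with gray/black marking from pack:
pack gray
  scan gray
    notify gray
      render gray
        test gray
        test black
      render black
      merge gray
        index gray
          clean gray
          clean black
        index black
        sign gray
        sign black
        build gray
          build→clean: clean black — skip
          build→sign: sign black — skip
        build black
        parse gray
        parse black
        merge→clean: clean black — skip
      merge black
      deploy gray
        deploy→parse: parse black — skip
        fetch gray
          link gray
            link→pack: pack is gray → back edge
Back edge closes the cycle pack → scan → notify → deploy → fetch → link → pack; its vertices are {link, pack, scan, fetch, deploy, notify}.

link, pack, scan, fetch, deploy, notify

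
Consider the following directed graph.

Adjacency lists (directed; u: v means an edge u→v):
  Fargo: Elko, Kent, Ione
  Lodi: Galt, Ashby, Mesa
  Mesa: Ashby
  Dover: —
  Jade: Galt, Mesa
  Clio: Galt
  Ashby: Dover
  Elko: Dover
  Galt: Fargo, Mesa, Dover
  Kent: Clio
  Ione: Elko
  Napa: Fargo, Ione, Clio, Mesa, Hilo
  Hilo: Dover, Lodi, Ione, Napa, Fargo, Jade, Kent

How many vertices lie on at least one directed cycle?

6

A vertex is on a directed cycle iff it belongs to a strongly connected component of size ≥ 2 (or has a self-loop).
The vertices on cycles are {Clio, Galt, Hilo, Kent, Napa, Fargo} — 6 in total.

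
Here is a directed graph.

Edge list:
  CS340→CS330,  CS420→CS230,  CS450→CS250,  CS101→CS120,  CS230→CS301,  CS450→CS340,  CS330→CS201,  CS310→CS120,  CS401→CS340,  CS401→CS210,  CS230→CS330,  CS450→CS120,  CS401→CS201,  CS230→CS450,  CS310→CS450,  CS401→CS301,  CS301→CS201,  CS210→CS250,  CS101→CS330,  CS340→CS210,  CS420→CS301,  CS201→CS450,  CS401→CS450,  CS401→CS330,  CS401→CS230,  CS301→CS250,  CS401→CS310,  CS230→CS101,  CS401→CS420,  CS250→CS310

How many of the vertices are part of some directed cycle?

7

A vertex is on a directed cycle iff it belongs to a strongly connected component of size ≥ 2 (or has a self-loop).
The vertices on cycles are {CS201, CS210, CS250, CS310, CS330, CS340, CS450} — 7 in total.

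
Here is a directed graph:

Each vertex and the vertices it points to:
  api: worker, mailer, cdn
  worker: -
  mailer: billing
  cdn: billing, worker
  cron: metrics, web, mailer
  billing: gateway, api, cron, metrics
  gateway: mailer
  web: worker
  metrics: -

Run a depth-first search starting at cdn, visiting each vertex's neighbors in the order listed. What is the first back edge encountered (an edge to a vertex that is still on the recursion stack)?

DFS from cdn (visiting each vertex's neighbors in the order listed); mark gray on enter, black on exit:
cdn gray
  billing gray
    gateway gray
      mailer gray
        mailer→billing: billing is gray → back edge
First back edge: mailer → billing.

mailer->billing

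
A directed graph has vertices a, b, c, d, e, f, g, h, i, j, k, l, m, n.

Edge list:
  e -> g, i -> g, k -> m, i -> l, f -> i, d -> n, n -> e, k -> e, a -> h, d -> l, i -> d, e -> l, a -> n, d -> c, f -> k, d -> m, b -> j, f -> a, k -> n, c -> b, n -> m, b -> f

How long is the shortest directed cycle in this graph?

For each vertex v, BFS finds the shortest path from v back to v.
The shortest such closed walk is b → f → i → d → c → b, length 5.

5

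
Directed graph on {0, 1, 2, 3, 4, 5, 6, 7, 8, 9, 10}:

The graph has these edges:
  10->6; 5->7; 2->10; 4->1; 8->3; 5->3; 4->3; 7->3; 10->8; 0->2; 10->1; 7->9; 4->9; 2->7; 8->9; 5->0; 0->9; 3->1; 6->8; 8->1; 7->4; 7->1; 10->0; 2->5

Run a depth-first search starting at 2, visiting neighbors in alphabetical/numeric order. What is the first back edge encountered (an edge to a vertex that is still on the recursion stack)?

DFS from 2 (visiting neighbors in alphabetical/numeric order); mark gray on enter, black on exit:
2 gray
  5 gray
    0 gray
      0→2: 2 is gray → back edge
First back edge: 0 → 2.

0->2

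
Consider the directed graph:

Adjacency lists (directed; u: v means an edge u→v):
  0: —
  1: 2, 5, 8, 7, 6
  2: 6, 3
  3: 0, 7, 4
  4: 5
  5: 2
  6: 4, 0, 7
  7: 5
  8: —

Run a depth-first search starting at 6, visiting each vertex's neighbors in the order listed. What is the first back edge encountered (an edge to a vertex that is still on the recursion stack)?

2->6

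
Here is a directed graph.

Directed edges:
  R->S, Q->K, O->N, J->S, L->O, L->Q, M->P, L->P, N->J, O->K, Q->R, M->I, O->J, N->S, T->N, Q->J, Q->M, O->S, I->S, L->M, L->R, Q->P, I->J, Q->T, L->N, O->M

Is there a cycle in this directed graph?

No

DFS with white/gray/black marking, starting from R:
R gray
  S gray
  S black
R black
I gray
  J gray
    J→S: S black — skip
  J black
  I→S: S black — skip
I black
K gray
K black
L gray
  P gray
  P black
  N gray
    N→J: J black — skip
    N→S: S black — skip
  N black
  M gray
    M→P: P black — skip
    M→I: I black — skip
  M black
  O gray
    O→J: J black — skip
    O→M: M black — skip
    O→S: S black — skip
    O→K: K black — skip
    O→N: N black — skip
  O black
  Q gray
    T gray
      T→N: N black — skip
    T black
    Q→M: M black — skip
    Q→R: R black — skip
    Q→J: J black — skip
    Q→P: P black — skip
    Q→K: K black — skip
  Q black
  L→R: R black — skip
L black
Every edge goes to a white or black vertex — no back edge, so the graph is acyclic.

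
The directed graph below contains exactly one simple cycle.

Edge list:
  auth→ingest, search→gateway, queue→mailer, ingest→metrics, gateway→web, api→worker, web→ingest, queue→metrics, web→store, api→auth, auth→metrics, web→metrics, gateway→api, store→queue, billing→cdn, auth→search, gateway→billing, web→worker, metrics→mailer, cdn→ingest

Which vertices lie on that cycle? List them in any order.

DFS with gray/black marking from gateway:
gateway gray
  web gray
    metrics gray
      mailer gray
      mailer black
    metrics black
    ingest gray
      ingest→metrics: metrics black — skip
    ingest black
    worker gray
    worker black
    store gray
      queue gray
        queue→mailer: mailer black — skip
        queue→metrics: metrics black — skip
      queue black
    store black
  web black
  api gray
    api→worker: worker black — skip
    auth gray
      auth→metrics: metrics black — skip
      auth→ingest: ingest black — skip
      search gray
        search→gateway: gateway is gray → back edge
Back edge closes the cycle gateway → api → auth → search → gateway; its vertices are {api, auth, search, gateway}.

api, auth, search, gateway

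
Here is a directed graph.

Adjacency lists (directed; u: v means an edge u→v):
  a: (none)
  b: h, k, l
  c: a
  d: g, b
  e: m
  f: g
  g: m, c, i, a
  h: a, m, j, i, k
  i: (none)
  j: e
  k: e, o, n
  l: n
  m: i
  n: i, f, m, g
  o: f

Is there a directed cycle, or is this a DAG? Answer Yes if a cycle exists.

No

DFS with white/gray/black marking, starting from g:
g gray
  m gray
    i gray
    i black
  m black
  c gray
    a gray
    a black
  c black
  g→i: i black — skip
  g→a: a black — skip
g black
b gray
  h gray
    h→a: a black — skip
    h→m: m black — skip
    j gray
      e gray
        e→m: m black — skip
      e black
    j black
    h→i: i black — skip
    k gray
      k→e: e black — skip
      o gray
        f gray
          f→g: g black — skip
        f black
      o black
      n gray
        n→i: i black — skip
        n→f: f black — skip
        n→m: m black — skip
        n→g: g black — skip
      n black
    k black
  h black
  b→k: k black — skip
  l gray
    l→n: n black — skip
  l black
b black
d gray
  d→g: g black — skip
  d→b: b black — skip
d black
Every edge goes to a white or black vertex — no back edge, so the graph is acyclic.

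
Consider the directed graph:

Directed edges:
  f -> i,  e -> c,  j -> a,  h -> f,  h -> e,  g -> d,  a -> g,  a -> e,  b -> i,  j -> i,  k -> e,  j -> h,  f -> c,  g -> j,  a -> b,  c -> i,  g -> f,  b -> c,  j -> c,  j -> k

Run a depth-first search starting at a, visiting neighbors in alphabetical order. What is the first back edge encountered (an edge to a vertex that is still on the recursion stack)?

j→a

DFS from a (visiting neighbors in alphabetical order); mark gray on enter, black on exit:
a gray
  b gray
    c gray
      i gray
      i black
    c black
    b→i: i black — skip
  b black
  e gray
    e→c: c black — skip
  e black
  g gray
    d gray
    d black
    f gray
      f→c: c black — skip
      f→i: i black — skip
    f black
    j gray
      j→a: a is gray → back edge
First back edge: j → a.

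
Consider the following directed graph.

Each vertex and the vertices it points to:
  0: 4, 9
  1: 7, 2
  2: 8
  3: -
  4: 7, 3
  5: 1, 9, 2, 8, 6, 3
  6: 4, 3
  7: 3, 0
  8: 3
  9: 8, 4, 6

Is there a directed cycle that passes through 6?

6 is on a cycle iff 6 can reach itself via ≥1 edge.
6 → 4 → 7 → 0 → 9 → 6 — yes.

Yes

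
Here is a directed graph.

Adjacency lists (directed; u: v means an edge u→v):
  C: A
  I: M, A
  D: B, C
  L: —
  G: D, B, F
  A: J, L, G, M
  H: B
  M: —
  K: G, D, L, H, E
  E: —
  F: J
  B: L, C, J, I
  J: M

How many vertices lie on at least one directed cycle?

6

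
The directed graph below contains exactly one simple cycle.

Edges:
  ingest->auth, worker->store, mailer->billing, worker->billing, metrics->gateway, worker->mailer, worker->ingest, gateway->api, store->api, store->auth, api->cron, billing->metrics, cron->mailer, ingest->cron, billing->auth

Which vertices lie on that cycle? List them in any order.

api, cron, mailer, billing, gateway, metrics

DFS with gray/black marking from mailer:
mailer gray
  billing gray
    auth gray
    auth black
    metrics gray
      gateway gray
        api gray
          cron gray
            cron→mailer: mailer is gray → back edge
Back edge closes the cycle mailer → billing → metrics → gateway → api → cron → mailer; its vertices are {api, cron, mailer, billing, gateway, metrics}.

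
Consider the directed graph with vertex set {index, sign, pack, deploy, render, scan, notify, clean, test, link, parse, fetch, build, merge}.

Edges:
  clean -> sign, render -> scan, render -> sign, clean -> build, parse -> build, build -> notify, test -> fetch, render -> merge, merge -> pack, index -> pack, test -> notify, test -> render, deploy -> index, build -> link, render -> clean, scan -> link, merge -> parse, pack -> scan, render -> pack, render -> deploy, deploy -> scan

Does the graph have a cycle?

No

DFS with white/gray/black marking, starting from build:
build gray
  notify gray
  notify black
  link gray
  link black
build black
index gray
  pack gray
    scan gray
      scan→link: link black — skip
    scan black
  pack black
index black
sign gray
sign black
deploy gray
  deploy→scan: scan black — skip
  deploy→index: index black — skip
deploy black
render gray
  render→sign: sign black — skip
  merge gray
    merge→pack: pack black — skip
    parse gray
      parse→build: build black — skip
    parse black
  merge black
  render→deploy: deploy black — skip
  clean gray
    clean→build: build black — skip
    clean→sign: sign black — skip
  clean black
  render→scan: scan black — skip
  render→pack: pack black — skip
render black
test gray
  test→render: render black — skip
  test→notify: notify black — skip
  fetch gray
  fetch black
test black
Every edge goes to a white or black vertex — no back edge, so the graph is acyclic.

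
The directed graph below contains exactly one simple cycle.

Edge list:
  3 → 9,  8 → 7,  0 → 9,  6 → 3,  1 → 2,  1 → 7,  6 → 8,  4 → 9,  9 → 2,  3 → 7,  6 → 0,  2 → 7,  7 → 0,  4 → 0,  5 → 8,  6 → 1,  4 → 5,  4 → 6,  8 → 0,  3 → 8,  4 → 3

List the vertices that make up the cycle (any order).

DFS with gray/black marking from 9:
9 gray
  2 gray
    7 gray
      0 gray
        0→9: 9 is gray → back edge
Back edge closes the cycle 9 → 2 → 7 → 0 → 9; its vertices are {0, 2, 7, 9}.

0, 2, 7, 9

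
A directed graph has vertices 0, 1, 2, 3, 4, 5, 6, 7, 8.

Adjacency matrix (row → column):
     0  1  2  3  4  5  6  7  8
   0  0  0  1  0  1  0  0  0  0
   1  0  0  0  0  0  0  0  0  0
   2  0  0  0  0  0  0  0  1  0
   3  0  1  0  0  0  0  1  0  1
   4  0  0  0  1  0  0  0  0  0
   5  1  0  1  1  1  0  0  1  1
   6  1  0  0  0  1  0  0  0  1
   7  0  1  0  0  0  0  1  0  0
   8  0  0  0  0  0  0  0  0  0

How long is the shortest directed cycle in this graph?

For each vertex v, BFS finds the shortest path from v back to v.
The shortest such closed walk is 4 → 3 → 6 → 4, length 3.

3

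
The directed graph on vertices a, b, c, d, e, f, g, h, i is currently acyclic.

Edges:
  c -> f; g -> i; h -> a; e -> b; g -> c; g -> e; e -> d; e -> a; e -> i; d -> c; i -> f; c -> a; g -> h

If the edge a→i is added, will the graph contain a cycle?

Adding a→i creates a cycle iff i can already reach a.
Explore from i: no path reaches a. The graph stays acyclic.

No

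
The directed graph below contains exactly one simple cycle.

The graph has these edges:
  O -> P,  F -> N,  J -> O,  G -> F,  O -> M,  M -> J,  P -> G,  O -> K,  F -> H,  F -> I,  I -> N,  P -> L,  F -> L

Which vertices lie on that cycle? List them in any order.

J, M, O

DFS with gray/black marking from O:
O gray
  K gray
  K black
  P gray
    L gray
    L black
    G gray
      F gray
        I gray
          N gray
          N black
        I black
        H gray
        H black
        F→L: L black — skip
        F→N: N black — skip
      F black
    G black
  P black
  M gray
    J gray
      J→O: O is gray → back edge
Back edge closes the cycle O → M → J → O; its vertices are {J, M, O}.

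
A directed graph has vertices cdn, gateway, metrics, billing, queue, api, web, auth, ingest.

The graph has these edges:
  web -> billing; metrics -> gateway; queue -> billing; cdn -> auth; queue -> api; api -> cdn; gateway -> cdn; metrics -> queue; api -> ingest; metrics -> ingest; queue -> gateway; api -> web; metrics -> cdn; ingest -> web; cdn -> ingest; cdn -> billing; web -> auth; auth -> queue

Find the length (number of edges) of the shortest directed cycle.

For each vertex v, BFS finds the shortest path from v back to v.
The shortest such closed walk is queue → gateway → cdn → auth → queue, length 4.

4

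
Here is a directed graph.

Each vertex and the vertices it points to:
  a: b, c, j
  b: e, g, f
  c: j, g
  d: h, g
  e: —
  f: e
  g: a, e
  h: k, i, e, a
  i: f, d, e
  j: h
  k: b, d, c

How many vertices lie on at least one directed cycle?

9

A vertex is on a directed cycle iff it belongs to a strongly connected component of size ≥ 2 (or has a self-loop).
The vertices on cycles are {a, b, c, d, g, h, i, j, k} — 9 in total.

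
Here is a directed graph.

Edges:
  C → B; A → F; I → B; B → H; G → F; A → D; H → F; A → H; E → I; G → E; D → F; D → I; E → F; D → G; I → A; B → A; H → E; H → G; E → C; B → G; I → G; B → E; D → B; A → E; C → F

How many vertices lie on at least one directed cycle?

8

A vertex is on a directed cycle iff it belongs to a strongly connected component of size ≥ 2 (or has a self-loop).
The vertices on cycles are {A, B, C, D, E, G, H, I} — 8 in total.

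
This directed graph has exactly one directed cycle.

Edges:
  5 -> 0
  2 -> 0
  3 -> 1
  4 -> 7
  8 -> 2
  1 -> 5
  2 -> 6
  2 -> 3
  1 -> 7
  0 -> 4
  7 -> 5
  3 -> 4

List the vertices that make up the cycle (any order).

0, 4, 5, 7

DFS with gray/black marking from 0:
0 gray
  4 gray
    7 gray
      5 gray
        5→0: 0 is gray → back edge
Back edge closes the cycle 0 → 4 → 7 → 5 → 0; its vertices are {0, 4, 5, 7}.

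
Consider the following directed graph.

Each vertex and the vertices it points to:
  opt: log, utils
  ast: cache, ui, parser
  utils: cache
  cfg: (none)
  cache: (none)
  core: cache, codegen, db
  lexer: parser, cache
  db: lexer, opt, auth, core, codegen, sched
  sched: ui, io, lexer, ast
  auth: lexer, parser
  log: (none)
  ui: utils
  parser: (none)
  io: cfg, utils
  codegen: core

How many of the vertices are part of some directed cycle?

A vertex is on a directed cycle iff it belongs to a strongly connected component of size ≥ 2 (or has a self-loop).
The vertices on cycles are {db, core, codegen} — 3 in total.

3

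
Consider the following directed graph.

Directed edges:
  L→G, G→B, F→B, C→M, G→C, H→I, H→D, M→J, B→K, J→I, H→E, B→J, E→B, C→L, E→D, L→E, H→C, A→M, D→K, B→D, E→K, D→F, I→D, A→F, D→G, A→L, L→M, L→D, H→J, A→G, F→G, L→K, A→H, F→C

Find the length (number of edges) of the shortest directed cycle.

For each vertex v, BFS finds the shortest path from v back to v.
The shortest such closed walk is L → G → C → L, length 3.

3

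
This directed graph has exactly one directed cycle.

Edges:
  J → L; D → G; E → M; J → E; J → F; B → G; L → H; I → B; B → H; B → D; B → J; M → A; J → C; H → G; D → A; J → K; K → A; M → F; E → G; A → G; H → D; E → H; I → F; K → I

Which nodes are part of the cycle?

DFS with gray/black marking from J:
J gray
  K gray
    A gray
      G gray
      G black
    A black
    I gray
      F gray
      F black
      B gray
        B→G: G black — skip
        B→J: J is gray → back edge
Back edge closes the cycle J → K → I → B → J; its vertices are {B, I, J, K}.

B, I, J, K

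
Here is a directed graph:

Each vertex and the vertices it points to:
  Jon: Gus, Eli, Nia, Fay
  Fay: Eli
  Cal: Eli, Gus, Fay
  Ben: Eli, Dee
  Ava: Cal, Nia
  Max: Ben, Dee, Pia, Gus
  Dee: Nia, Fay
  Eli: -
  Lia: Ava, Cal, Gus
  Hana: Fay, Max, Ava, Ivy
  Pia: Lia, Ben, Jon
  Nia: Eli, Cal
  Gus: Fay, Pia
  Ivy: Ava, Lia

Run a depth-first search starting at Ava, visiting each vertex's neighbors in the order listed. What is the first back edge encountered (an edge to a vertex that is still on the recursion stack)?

DFS from Ava (visiting each vertex's neighbors in the order listed); mark gray on enter, black on exit:
Ava gray
  Cal gray
    Eli gray
    Eli black
    Gus gray
      Fay gray
        Fay→Eli: Eli black — skip
      Fay black
      Pia gray
        Lia gray
          Lia→Ava: Ava is gray → back edge
First back edge: Lia → Ava.

Lia->Ava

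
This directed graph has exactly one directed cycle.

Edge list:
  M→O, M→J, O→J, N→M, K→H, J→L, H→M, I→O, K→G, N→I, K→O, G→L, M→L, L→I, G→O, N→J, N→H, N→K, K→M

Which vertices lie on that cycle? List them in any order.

DFS with gray/black marking from I:
I gray
  O gray
    J gray
      L gray
        L→I: I is gray → back edge
Back edge closes the cycle I → O → J → L → I; its vertices are {I, J, L, O}.

I, J, L, O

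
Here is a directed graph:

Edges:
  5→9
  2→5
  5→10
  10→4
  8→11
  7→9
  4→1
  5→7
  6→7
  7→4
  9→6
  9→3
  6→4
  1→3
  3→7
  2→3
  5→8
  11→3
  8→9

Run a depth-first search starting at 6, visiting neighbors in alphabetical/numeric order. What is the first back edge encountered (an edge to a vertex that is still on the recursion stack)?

7->4

DFS from 6 (visiting neighbors in alphabetical/numeric order); mark gray on enter, black on exit:
6 gray
  4 gray
    1 gray
      3 gray
        7 gray
          7→4: 4 is gray → back edge
First back edge: 7 → 4.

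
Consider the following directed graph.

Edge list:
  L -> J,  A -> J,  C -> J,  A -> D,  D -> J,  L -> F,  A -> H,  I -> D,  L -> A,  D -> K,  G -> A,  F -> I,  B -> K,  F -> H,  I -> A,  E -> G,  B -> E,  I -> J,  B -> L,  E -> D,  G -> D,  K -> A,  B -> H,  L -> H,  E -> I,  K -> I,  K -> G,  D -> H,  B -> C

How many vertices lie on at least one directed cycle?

5

A vertex is on a directed cycle iff it belongs to a strongly connected component of size ≥ 2 (or has a self-loop).
The vertices on cycles are {A, D, G, I, K} — 5 in total.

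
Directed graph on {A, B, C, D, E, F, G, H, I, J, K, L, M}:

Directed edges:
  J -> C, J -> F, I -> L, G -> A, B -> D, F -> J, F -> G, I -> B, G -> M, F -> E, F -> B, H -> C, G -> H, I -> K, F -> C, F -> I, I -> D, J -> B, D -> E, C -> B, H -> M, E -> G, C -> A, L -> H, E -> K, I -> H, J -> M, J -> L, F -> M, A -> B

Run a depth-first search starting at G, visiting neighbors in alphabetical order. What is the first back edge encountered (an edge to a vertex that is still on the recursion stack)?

E→G

DFS from G (visiting neighbors in alphabetical order); mark gray on enter, black on exit:
G gray
  A gray
    B gray
      D gray
        E gray
          E→G: G is gray → back edge
First back edge: E → G.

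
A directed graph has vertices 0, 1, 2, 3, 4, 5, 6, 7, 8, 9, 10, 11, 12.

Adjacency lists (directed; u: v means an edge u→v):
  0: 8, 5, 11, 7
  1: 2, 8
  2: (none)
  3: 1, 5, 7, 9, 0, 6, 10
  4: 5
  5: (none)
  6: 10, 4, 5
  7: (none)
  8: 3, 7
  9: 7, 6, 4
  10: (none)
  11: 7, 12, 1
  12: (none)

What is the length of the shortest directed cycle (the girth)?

3

For each vertex v, BFS finds the shortest path from v back to v.
The shortest such closed walk is 3 → 0 → 8 → 3, length 3.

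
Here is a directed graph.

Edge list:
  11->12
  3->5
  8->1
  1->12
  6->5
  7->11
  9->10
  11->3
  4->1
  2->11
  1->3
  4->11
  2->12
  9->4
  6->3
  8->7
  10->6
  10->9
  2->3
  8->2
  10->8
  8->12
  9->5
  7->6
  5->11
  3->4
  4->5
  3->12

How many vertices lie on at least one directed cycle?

7

A vertex is on a directed cycle iff it belongs to a strongly connected component of size ≥ 2 (or has a self-loop).
The vertices on cycles are {1, 3, 4, 5, 9, 10, 11} — 7 in total.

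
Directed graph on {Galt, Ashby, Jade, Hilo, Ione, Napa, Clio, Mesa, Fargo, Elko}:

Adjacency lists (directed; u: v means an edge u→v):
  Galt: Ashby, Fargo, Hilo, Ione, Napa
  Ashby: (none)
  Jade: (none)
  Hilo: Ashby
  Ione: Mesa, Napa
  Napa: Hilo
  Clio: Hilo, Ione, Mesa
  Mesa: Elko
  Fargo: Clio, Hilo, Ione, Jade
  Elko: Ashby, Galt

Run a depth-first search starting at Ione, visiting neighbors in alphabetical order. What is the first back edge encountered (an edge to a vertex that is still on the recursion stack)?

DFS from Ione (visiting neighbors in alphabetical order); mark gray on enter, black on exit:
Ione gray
  Mesa gray
    Elko gray
      Ashby gray
      Ashby black
      Galt gray
        Galt→Ashby: Ashby black — skip
        Fargo gray
          Clio gray
            Hilo gray
              Hilo→Ashby: Ashby black — skip
            Hilo black
            Clio→Ione: Ione is gray → back edge
First back edge: Clio → Ione.

Clio->Ione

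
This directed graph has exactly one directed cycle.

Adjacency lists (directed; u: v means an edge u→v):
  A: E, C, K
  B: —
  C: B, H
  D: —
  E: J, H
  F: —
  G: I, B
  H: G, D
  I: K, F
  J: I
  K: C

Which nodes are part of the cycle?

C, G, H, I, K

DFS with gray/black marking from K:
K gray
  C gray
    B gray
    B black
    H gray
      G gray
        I gray
          I→K: K is gray → back edge
Back edge closes the cycle K → C → H → G → I → K; its vertices are {C, G, H, I, K}.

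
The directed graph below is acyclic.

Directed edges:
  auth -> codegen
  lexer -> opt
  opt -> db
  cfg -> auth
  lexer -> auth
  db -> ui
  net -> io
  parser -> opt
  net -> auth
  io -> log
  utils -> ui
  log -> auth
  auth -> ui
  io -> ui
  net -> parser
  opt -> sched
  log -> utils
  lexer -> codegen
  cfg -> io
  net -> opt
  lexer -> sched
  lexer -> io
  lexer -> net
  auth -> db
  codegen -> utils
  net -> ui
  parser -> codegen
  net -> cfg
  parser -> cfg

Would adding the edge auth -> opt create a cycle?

No

Adding auth→opt creates a cycle iff opt can already reach auth.
Explore from opt: no path reaches auth. The graph stays acyclic.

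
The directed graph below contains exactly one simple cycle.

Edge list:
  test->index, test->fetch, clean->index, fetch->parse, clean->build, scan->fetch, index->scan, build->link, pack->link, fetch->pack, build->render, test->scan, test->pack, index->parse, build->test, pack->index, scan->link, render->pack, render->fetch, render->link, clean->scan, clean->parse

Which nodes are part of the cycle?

pack, scan, fetch, index

DFS with gray/black marking from fetch:
fetch gray
  parse gray
  parse black
  pack gray
    link gray
    link black
    index gray
      index→parse: parse black — skip
      scan gray
        scan→link: link black — skip
        scan→fetch: fetch is gray → back edge
Back edge closes the cycle fetch → pack → index → scan → fetch; its vertices are {pack, scan, fetch, index}.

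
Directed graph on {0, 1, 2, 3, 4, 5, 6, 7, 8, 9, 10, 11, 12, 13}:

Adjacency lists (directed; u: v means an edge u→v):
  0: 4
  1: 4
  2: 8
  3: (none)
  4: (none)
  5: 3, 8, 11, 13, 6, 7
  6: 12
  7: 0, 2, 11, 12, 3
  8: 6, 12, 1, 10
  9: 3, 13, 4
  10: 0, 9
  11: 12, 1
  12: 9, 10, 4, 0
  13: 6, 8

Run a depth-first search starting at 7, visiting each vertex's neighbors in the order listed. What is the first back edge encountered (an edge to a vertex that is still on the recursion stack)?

DFS from 7 (visiting each vertex's neighbors in the order listed); mark gray on enter, black on exit:
7 gray
  0 gray
    4 gray
    4 black
  0 black
  2 gray
    8 gray
      6 gray
        12 gray
          9 gray
            3 gray
            3 black
            13 gray
              13→6: 6 is gray → back edge
First back edge: 13 → 6.

13→6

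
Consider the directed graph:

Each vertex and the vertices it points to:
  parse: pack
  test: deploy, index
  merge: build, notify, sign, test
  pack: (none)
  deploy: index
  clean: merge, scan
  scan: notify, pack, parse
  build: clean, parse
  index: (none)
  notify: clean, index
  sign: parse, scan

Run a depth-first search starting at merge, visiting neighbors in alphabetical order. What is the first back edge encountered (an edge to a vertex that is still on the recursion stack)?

clean->merge

DFS from merge (visiting neighbors in alphabetical order); mark gray on enter, black on exit:
merge gray
  build gray
    clean gray
      clean→merge: merge is gray → back edge
First back edge: clean → merge.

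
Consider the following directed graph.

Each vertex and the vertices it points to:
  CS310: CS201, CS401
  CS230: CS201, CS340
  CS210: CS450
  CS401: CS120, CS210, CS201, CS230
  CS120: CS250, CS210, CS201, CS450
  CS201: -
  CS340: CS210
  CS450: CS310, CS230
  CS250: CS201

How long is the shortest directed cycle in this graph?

4

For each vertex v, BFS finds the shortest path from v back to v.
The shortest such closed walk is CS310 → CS401 → CS120 → CS450 → CS310, length 4.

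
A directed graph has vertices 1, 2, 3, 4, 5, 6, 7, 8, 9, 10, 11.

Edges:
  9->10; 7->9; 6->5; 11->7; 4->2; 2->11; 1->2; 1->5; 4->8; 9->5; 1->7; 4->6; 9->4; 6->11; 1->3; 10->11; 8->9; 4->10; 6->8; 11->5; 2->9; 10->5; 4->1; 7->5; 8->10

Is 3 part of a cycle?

No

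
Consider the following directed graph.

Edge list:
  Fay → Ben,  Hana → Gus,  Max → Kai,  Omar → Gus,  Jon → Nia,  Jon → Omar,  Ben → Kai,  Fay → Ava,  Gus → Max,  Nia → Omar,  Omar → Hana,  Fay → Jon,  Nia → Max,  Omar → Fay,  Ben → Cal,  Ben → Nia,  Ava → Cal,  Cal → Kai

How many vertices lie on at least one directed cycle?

5

A vertex is on a directed cycle iff it belongs to a strongly connected component of size ≥ 2 (or has a self-loop).
The vertices on cycles are {Ben, Fay, Jon, Nia, Omar} — 5 in total.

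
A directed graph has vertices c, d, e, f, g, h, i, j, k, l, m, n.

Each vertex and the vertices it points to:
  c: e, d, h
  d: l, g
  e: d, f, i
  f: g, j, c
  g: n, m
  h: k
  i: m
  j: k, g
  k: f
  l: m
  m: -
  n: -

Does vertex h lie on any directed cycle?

h is on a cycle iff h can reach itself via ≥1 edge.
h → k → f → c → h — yes.

Yes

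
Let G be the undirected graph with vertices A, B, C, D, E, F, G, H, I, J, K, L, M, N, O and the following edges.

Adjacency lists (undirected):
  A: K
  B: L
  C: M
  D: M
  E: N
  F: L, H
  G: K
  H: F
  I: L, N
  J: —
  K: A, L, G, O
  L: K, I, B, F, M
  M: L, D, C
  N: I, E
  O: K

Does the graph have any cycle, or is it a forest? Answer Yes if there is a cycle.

No

DFS, tracking each vertex's parent; an edge to a visited non-parent vertex closes a cycle.
Start from N:
visit N (parent –)
  visit I (parent N)
    visit L (parent I)
      visit K (parent L)
        visit A (parent K)
          A–K: parent, skip
        K–L: parent, skip
        visit G (parent K)
          G–K: parent, skip
        visit O (parent K)
          O–K: parent, skip
      L–I: parent, skip
      visit B (parent L)
        B–L: parent, skip
      visit F (parent L)
        F–L: parent, skip
        visit H (parent F)
          H–F: parent, skip
      visit M (parent L)
        M–L: parent, skip
        visit D (parent M)
          D–M: parent, skip
        visit C (parent M)
          C–M: parent, skip
    I–N: parent, skip
  visit E (parent N)
    E–N: parent, skip
visit J (parent –)
No non-parent visited neighbor found — the graph is a forest.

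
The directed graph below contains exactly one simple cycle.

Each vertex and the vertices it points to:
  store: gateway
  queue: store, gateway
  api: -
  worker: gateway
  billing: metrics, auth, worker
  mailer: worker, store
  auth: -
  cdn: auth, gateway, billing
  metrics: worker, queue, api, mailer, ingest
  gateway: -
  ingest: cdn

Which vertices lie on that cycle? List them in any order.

cdn, ingest, billing, metrics

DFS with gray/black marking from billing:
billing gray
  metrics gray
    worker gray
      gateway gray
      gateway black
    worker black
    queue gray
      store gray
        store→gateway: gateway black — skip
      store black
      queue→gateway: gateway black — skip
    queue black
    api gray
    api black
    mailer gray
      mailer→worker: worker black — skip
      mailer→store: store black — skip
    mailer black
    ingest gray
      cdn gray
        auth gray
        auth black
        cdn→gateway: gateway black — skip
        cdn→billing: billing is gray → back edge
Back edge closes the cycle billing → metrics → ingest → cdn → billing; its vertices are {cdn, ingest, billing, metrics}.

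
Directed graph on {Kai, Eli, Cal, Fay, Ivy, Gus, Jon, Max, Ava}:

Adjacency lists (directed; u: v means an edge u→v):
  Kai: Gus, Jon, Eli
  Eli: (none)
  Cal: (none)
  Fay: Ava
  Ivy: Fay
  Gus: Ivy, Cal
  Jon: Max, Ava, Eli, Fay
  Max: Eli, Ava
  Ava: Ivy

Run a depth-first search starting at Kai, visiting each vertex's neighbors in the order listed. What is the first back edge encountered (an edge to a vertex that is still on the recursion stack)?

Ava→Ivy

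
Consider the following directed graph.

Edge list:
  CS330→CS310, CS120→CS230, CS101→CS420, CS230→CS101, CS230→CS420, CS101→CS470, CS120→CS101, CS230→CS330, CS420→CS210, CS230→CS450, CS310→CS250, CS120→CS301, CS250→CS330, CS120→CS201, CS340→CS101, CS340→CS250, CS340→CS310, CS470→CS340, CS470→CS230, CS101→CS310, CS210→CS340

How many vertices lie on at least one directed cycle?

A vertex is on a directed cycle iff it belongs to a strongly connected component of size ≥ 2 (or has a self-loop).
The vertices on cycles are {CS101, CS210, CS230, CS250, CS310, CS330, CS340, CS420, CS470} — 9 in total.

9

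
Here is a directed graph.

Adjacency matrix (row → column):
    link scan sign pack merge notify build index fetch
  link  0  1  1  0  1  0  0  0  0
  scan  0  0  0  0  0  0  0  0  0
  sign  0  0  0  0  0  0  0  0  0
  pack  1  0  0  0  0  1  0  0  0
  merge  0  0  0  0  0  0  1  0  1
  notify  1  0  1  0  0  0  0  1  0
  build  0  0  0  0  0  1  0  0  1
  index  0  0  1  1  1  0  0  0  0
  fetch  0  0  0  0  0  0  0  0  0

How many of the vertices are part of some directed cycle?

6

A vertex is on a directed cycle iff it belongs to a strongly connected component of size ≥ 2 (or has a self-loop).
The vertices on cycles are {link, pack, build, index, merge, notify} — 6 in total.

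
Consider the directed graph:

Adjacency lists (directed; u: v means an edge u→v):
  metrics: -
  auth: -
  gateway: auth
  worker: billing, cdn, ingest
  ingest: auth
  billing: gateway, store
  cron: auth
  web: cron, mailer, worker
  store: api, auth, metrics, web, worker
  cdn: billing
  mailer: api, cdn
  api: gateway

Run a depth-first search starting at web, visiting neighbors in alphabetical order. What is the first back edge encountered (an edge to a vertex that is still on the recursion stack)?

DFS from web (visiting neighbors in alphabetical order); mark gray on enter, black on exit:
web gray
  cron gray
    auth gray
    auth black
  cron black
  mailer gray
    api gray
      gateway gray
        gateway→auth: auth black — skip
      gateway black
    api black
    cdn gray
      billing gray
        billing→gateway: gateway black — skip
        store gray
          store→api: api black — skip
          store→auth: auth black — skip
          metrics gray
          metrics black
          store→web: web is gray → back edge
First back edge: store → web.

store→web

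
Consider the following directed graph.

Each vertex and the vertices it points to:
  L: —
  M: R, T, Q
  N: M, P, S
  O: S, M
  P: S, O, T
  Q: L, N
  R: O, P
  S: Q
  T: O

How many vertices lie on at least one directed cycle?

8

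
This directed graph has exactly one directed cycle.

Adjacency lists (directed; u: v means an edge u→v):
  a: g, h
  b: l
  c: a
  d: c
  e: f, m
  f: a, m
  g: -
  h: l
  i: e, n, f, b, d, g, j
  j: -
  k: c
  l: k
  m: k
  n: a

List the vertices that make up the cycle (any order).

a, c, h, k, l

DFS with gray/black marking from c:
c gray
  a gray
    g gray
    g black
    h gray
      l gray
        k gray
          k→c: c is gray → back edge
Back edge closes the cycle c → a → h → l → k → c; its vertices are {a, c, h, k, l}.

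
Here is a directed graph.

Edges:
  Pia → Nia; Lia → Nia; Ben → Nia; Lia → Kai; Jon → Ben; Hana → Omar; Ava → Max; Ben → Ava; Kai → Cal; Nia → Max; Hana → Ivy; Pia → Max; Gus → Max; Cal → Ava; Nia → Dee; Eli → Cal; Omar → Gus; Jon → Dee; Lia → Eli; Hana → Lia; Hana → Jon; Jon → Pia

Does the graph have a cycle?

DFS with white/gray/black marking, starting from Max:
Max gray
Max black
Ben gray
  Nia gray
    Dee gray
    Dee black
    Nia→Max: Max black — skip
  Nia black
  Ava gray
    Ava→Max: Max black — skip
  Ava black
Ben black
Gus gray
  Gus→Max: Max black — skip
Gus black
Kai gray
  Cal gray
    Cal→Ava: Ava black — skip
  Cal black
Kai black
Omar gray
  Omar→Gus: Gus black — skip
Omar black
Eli gray
  Eli→Cal: Cal black — skip
Eli black
Jon gray
  Jon→Dee: Dee black — skip
  Jon→Ben: Ben black — skip
  Pia gray
    Pia→Nia: Nia black — skip
    Pia→Max: Max black — skip
  Pia black
Jon black
Ivy gray
Ivy black
Lia gray
  Lia→Kai: Kai black — skip
  Lia→Eli: Eli black — skip
  Lia→Nia: Nia black — skip
Lia black
Hana gray
  Hana→Jon: Jon black — skip
  Hana→Lia: Lia black — skip
  Hana→Omar: Omar black — skip
  Hana→Ivy: Ivy black — skip
Hana black
Every edge goes to a white or black vertex — no back edge, so the graph is acyclic.

No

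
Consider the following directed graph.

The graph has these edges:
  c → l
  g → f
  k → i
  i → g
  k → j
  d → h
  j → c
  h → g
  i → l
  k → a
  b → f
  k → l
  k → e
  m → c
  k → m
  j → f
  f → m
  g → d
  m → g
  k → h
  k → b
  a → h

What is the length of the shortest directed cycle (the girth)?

For each vertex v, BFS finds the shortest path from v back to v.
The shortest such closed walk is m → g → f → m, length 3.

3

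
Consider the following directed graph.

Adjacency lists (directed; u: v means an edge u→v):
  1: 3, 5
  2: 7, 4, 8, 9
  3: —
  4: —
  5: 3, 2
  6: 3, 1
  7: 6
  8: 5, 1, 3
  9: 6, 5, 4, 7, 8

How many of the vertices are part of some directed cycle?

7

A vertex is on a directed cycle iff it belongs to a strongly connected component of size ≥ 2 (or has a self-loop).
The vertices on cycles are {1, 2, 5, 6, 7, 8, 9} — 7 in total.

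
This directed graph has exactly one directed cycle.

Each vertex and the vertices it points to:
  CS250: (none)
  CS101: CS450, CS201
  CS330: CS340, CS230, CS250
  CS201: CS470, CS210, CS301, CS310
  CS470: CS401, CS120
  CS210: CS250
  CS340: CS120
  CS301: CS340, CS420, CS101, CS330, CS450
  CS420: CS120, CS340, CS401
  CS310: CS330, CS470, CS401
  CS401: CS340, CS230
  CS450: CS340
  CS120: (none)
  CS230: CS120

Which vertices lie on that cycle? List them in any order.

DFS with gray/black marking from CS101:
CS101 gray
  CS450 gray
    CS340 gray
      CS120 gray
      CS120 black
    CS340 black
  CS450 black
  CS201 gray
    CS470 gray
      CS401 gray
        CS401→CS340: CS340 black — skip
        CS230 gray
          CS230→CS120: CS120 black — skip
        CS230 black
      CS401 black
      CS470→CS120: CS120 black — skip
    CS470 black
    CS210 gray
      CS250 gray
      CS250 black
    CS210 black
    CS301 gray
      CS301→CS340: CS340 black — skip
      CS420 gray
        CS420→CS120: CS120 black — skip
        CS420→CS340: CS340 black — skip
        CS420→CS401: CS401 black — skip
      CS420 black
      CS301→CS101: CS101 is gray → back edge
Back edge closes the cycle CS101 → CS201 → CS301 → CS101; its vertices are {CS101, CS201, CS301}.

CS101, CS201, CS301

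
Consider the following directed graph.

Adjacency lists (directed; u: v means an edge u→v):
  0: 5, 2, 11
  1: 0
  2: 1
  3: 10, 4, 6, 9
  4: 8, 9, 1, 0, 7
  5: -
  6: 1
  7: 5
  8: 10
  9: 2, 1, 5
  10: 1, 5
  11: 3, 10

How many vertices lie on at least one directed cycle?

10

A vertex is on a directed cycle iff it belongs to a strongly connected component of size ≥ 2 (or has a self-loop).
The vertices on cycles are {0, 1, 2, 3, 4, 6, 8, 9, 10, 11} — 10 in total.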